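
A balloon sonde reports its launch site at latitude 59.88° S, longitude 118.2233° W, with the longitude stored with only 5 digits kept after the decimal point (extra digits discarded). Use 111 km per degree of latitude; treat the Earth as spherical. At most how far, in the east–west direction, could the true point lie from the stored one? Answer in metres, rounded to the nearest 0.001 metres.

Truncating at 5 decimal places can drop up to a full unit in the last place, so the longitude may be off by as much as 1e-05°.
One degree of longitude at 59.88° is 111000 × cos 59.88° ≈ 111000 × 0.5018 = 55701.2 m.
East–west error: 1e-05° × 55701.2 m/° ≈ 0.557012 m.

0.557 metres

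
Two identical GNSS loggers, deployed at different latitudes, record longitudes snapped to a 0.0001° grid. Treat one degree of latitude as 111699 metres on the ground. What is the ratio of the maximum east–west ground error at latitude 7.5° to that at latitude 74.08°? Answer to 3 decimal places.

3.615

With a 0.0001° grid the true value lies within half a step, ±0.0001°/2 = ±5e-05°, of the stored one.
Error at 7.5° = 5e-05° × 111699 × cos 7.5° ≈ 5.585 × 0.9914 = 5.5372 m.
Error at 74.08° = 5e-05° × 111699 × cos 74.08° ≈ 5.585 × 0.2743 = 1.5319 m.
Ratio: 5.5372 / 1.5319 = cos 7.5° / cos 74.08° ≈ 3.6145.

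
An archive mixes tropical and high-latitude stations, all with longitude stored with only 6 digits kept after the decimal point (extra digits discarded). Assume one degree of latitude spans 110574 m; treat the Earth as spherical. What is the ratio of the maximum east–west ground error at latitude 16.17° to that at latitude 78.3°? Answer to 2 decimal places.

4.74

Truncating at 6 decimal places can drop up to a full unit in the last place, so the longitude may be off by as much as 1e-06°.
At 16.17°: 1e-06° × 110574 × cos 16.17° = 1e-06 × 110574 × 0.9604 ≈ 0.1062 m.
At 78.3°: 1e-06° × 110574 × cos 78.3° = 1e-06 × 110574 × 0.2028 ≈ 0.022423 m.
Ratio: 0.1062 / 0.022423 = cos 16.17° / cos 78.3° ≈ 4.7362.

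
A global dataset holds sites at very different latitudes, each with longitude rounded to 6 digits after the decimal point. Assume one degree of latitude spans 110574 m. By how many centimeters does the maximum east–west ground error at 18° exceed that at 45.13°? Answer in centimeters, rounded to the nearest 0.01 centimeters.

1.36 centimeters

Rounding to 6 decimal places leaves the longitude within ±5e-07° of the true value.
At 18°: 5e-07° × 110574 × cos 18° = 5e-07 × 110574 × 0.9511 ≈ 0.052581 m.
At 45.13°: 5e-07° × 110574 × cos 45.13° = 5e-07 × 110574 × 0.7055 ≈ 0.039005 m.
So the lower-latitude error exceeds the higher by 0.052581 − 0.039005 = 0.013576 m.
That is 0.0135761 m = 1.3576 cm.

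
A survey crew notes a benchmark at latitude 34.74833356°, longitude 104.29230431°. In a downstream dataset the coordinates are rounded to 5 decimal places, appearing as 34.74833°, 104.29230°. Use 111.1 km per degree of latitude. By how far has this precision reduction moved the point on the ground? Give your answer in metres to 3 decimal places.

Δlat = 34.74833356 − 34.74833 = +0.00000356°; Δlon = 104.29230431 − 104.29230 = +0.00000431°.
North–south shift: 0.00000356 × 111100 = 0.395516 m.
East–west at this latitude: 0.00000431° × 111100 × cos 34.7483° ≈ 0.00000431 × 91286.8 = 0.393446 m.
Combined displacement = (0.395516² + 0.393446²)^½ ≈ 0.557882 m.

0.558 metres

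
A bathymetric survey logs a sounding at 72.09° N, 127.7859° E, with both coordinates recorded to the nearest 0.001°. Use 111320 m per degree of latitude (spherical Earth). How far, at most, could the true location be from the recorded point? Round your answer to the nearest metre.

Rounding to 3 decimal places leaves each coordinate within ±0.0005° of the true value.
Latitude error → 0.0005 × 111320 = 55.66 m along the meridian.
Longitude error → 0.0005 × 111320 × cos 72.09° = 0.0005 × 111320 × 0.3075 ≈ 17.1167 m.
Combining orthogonally: (55.66² + 17.1167²)^½ ≈ 58.2324 m.

58 metres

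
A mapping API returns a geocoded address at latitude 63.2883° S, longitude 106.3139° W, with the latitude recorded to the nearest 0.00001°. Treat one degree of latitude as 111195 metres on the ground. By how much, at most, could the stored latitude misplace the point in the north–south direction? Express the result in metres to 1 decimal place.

0.6 metres

Rounding to 5 decimal places leaves the latitude within ±5e-06° of the true value.
So the N–S error is at most 5e-06 × 111195 = 0.555975 m.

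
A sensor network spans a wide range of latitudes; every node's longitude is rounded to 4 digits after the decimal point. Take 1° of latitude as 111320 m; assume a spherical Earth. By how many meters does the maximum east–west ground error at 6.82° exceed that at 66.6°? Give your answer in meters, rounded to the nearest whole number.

3 meters

Rounding to 4 decimal places leaves the longitude within ±5e-05° of the true value.
At 6.82°: 5e-05° × 111320 × cos 6.82° = 5e-05 × 111320 × 0.9929 ≈ 5.5266 m.
Error at 66.6° = 5e-05° × 111320 × cos 66.6° ≈ 5.566 × 0.3971 = 2.2105 m.
So the lower-latitude error exceeds the higher by 5.5266 − 2.2105 = 3.3161 m.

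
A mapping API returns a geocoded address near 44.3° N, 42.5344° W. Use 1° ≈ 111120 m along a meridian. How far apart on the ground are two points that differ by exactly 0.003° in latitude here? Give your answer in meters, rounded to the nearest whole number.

0.003° × 111120 m/° = 333.36 m.

333 meters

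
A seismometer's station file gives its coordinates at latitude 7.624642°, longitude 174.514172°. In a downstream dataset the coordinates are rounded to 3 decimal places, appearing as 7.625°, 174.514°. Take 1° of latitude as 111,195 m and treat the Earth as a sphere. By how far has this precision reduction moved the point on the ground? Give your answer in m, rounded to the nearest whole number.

Δlat = 7.624642 − 7.625 = -0.000358°; Δlon = 174.514172 − 174.514 = +0.000172°.
North–south shift: -0.000358 × 111195 = -39.8078 m.
East–west at this latitude: 0.000172° × 111195 × cos 7.625° ≈ 0.000172 × 110212 = 18.9564 m.
Hypotenuse of the two orthogonal shifts: √(39.8078² + 18.9564²) = 44.0909 m.

44 m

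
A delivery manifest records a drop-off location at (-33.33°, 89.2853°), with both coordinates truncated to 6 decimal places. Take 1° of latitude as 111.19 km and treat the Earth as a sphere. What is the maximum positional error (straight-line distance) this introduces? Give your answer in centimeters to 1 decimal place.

14.5 centimeters

Truncating at 6 decimal places can drop up to a full unit in the last place, so each coordinate may be off by as much as 1e-06°.
North–south component: 1e-06° × 111190 = 0.11119 m.
Longitude error → 1e-06 × 111190 × cos 33.33° = 1e-06 × 111190 × 0.8355 ≈ 0.0929014 m.
Combining orthogonally: (0.11119² + 0.0929014²)^½ ≈ 0.144893 m.
That is 0.144893 m = 14.489 cm.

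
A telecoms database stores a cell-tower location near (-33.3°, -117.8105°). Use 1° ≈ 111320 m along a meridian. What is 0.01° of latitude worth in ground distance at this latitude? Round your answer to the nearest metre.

0.01° × 111320 m/° = 1113.2 m.

1113 metres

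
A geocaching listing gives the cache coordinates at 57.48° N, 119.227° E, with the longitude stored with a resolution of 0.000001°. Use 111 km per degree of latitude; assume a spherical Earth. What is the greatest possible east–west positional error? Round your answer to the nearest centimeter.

3 centimeters

With a 0.000001° grid the true value lies within half a step, ±0.000001°/2 = ±5e-07°, of the stored one.
One degree of longitude at 57.48° is 111000 × cos 57.48° ≈ 111000 × 0.5376 = 59672.9 m.
So at most 5e-07° × 59672.9 ≈ 0.0298365 m east–west.
That is 0.0298365 m = 2.9836 cm.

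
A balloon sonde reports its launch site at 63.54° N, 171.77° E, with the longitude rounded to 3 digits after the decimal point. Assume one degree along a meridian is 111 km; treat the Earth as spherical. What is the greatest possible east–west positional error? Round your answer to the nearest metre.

Rounding to 3 decimal places leaves the longitude within ±0.0005° of the true value.
Parallels shrink by cos φ, so at 63.54° a degree of longitude is 111000 × 0.4456 ≈ 49458.6 m.
East–west error: 0.0005° × 49458.6 m/° ≈ 24.7293 m.

25 metres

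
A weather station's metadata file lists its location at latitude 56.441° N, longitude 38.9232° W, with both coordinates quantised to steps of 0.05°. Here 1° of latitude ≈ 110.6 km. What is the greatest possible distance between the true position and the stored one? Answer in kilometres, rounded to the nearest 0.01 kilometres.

3.16 kilometres

With a 0.05° grid the true value lies within half a step, ±0.05°/2 = ±0.025°, of the stored one.
N–S: 0.025° × 110600 m/° = 2765 m.
E–W at 56.441°: 0.025° × 110600 × cos 56.441° = 0.025 × 110600 × 0.5528 ≈ 1528.48 m.
The two errors are perpendicular, so the maximum displacement is √(2765² + 1528.48²) ≈ 3159.35 m.
That is 3159.35 m = 3.1593 km.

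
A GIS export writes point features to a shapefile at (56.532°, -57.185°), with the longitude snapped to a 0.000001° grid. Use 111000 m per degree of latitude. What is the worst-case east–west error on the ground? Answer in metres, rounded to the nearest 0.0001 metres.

0.0306 metres

With a 0.000001° grid the true value lies within half a step, ±0.000001°/2 = ±5e-07°, of the stored one.
Parallels shrink by cos φ, so at 56.532° a degree of longitude is 111000 × 0.5515 ≈ 61213.3 m.
East–west error: 5e-07° × 61213.3 m/° ≈ 0.0306066 m.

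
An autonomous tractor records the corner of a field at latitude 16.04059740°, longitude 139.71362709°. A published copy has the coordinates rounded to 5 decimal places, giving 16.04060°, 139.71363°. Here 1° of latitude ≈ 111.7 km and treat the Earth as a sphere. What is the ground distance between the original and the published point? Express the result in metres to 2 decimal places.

0.43 metres

The latitude changed by -0.00000260° and the longitude by -0.00000291°.
N–S: -0.00000260° × 111700 m/° = -0.29042 m.
E–W at 16.0406°: -0.00000291° × 111700 × cos 16.0406° = -0.00000291 × 111700 × 0.9611 ≈ -0.312392 m.
Hypotenuse of the two orthogonal shifts: √(0.29042² + 0.312392²) = 0.426535 m.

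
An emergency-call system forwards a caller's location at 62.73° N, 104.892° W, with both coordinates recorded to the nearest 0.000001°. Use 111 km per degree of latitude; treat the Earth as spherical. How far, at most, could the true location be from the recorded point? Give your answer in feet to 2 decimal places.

Rounding to 6 decimal places leaves each coordinate within ±5e-07° of the true value.
N–S: 5e-07° × 111000 m/° = 0.0555 m.
East–west component at 62.73°: 5e-07° × 111000 × cos 62.73° ≈ 5e-07 × 50858.4 ≈ 0.0254292 m.
Worst case both components are at the extreme and orthogonal: √(0.0555² + 0.0254292²) ≈ 0.0610483 m.
In feet: 0.0610483 m ÷ 0.3048 ≈ 0.20029 ft.

0.20 feet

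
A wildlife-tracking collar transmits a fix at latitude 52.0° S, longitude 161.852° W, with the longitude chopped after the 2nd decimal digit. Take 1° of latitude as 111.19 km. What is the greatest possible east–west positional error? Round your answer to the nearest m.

685 m

Truncating at 2 decimal places can drop up to a full unit in the last place, so the longitude may be off by as much as 0.01°.
Parallels shrink by cos φ, so at 52° a degree of longitude is 111190 × 0.6157 ≈ 68455.4 m.
So at most 0.01° × 68455.4 ≈ 684.554 m east–west.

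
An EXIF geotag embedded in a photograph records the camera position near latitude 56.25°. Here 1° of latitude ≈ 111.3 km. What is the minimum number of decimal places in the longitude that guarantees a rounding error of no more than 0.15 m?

6 decimal places

At 56.25° one degree of longitude covers 111300 × cos 56.25° ≈ 111300 × 0.5556 ≈ 61835 m.
Rounding to N decimal places gives at most 0.5 × 10⁻ᴺ degrees of error, i.e. 0.5 × 10⁻ᴺ × 61835 m.
Setting 30917.5 × 10⁻ᴺ ≤ 0.15 gives 10ᴺ ≥ 2.061e+05, i.e. N ≥ 5.31.
At 5 places the error can reach 0.309 m, but 6 places keeps it to 0.0309 m.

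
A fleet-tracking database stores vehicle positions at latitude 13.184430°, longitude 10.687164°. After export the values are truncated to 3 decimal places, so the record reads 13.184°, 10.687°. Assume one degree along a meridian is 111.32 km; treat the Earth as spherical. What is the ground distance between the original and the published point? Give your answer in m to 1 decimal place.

51.1 m

Δlat = 13.184430 − 13.184 = +0.000430°; Δlon = 10.687164 − 10.687 = +0.000164°.
N–S: 0.000430° × 111320 m/° = 47.8676 m.
East–west at this latitude: 0.000164° × 111320 × cos 13.184° ≈ 0.000164 × 108386 = 17.7753 m.
Combined displacement = (47.8676² + 17.7753²)^½ ≈ 51.0614 m.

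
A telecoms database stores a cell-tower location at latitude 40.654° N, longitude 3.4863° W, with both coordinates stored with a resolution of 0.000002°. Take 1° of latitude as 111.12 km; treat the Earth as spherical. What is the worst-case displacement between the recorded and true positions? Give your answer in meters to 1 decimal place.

0.1 meters

With a 0.000002° grid the true value lies within half a step, ±0.000002°/2 = ±1e-06°, of the stored one.
Latitude error → 1e-06 × 111120 = 0.11112 m along the meridian.
East–west component at 40.654°: 1e-06° × 111120 × cos 40.654° ≈ 1e-06 × 84302 ≈ 0.084302 m.
Worst case both components are at the extreme and orthogonal: √(0.11112² + 0.084302²) ≈ 0.139479 m.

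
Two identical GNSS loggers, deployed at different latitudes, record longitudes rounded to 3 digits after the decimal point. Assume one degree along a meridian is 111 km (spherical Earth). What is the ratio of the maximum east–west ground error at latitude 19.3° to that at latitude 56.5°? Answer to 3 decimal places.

Rounding to 3 decimal places leaves the longitude within ±0.0005° of the true value.
Error at 19.3° = 0.0005° × 111000 × cos 19.3° ≈ 55.5 × 0.9438 = 52.381 m.
At 56.5°: 0.0005° × 111000 × cos 56.5° = 0.0005 × 111000 × 0.5519 ≈ 30.633 m.
The ratio reduces to cos 19.3° / cos 56.5° = 0.9438/0.5519 ≈ 1.7100.

1.710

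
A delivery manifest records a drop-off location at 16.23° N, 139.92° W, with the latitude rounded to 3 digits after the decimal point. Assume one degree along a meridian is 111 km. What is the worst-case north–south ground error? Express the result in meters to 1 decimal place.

55.5 meters

Rounding to 3 decimal places leaves the latitude within ±0.0005° of the true value.
North–south distance: 0.0005° × 111000 m/° = 55.5 m.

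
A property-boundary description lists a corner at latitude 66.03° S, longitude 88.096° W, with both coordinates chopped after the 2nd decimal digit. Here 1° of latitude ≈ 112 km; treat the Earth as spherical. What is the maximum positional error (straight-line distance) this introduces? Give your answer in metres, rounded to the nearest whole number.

1209 metres

Truncating at 2 decimal places can drop up to a full unit in the last place, so each coordinate may be off by as much as 0.01°.
Latitude error → 0.01 × 112000 = 1120 m along the meridian.
E–W at 66.03°: 0.01° × 112000 × cos 66.03° = 0.01 × 112000 × 0.4063 ≈ 455.009 m.
The two errors are perpendicular, so the maximum displacement is √(1120² + 455.009²) ≈ 1208.9 m.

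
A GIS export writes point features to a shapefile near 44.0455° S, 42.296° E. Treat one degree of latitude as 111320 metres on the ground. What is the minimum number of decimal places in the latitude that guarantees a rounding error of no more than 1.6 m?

One degree of latitude covers 111320 m.
Rounding to N decimal places gives at most 0.5 × 10⁻ᴺ degrees of error, i.e. 0.5 × 10⁻ᴺ × 111320 m.
Setting 55660 × 10⁻ᴺ ≤ 1.6 gives 10ᴺ ≥ 3.479e+04, i.e. N ≥ 4.54.
At 4 places the error can reach 5.57 m, but 5 places keeps it to 0.557 m.

5 decimal places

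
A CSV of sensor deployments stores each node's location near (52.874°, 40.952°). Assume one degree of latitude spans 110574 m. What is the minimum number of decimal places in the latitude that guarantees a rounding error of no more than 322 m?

3

One degree of latitude covers 110574 m.
With N decimal places the half-ulp bound is 0.5·10⁻ᴺ°, or 0.5·10⁻ᴺ × 110574 m on the ground.
Need 0.5 × 110574 × 10⁻ᴺ ≤ 322 → 10⁻ᴺ ≤ 5.824e-03, so N ≥ 2.23.
So 3 decimal places suffice (55.3 m); 2 would allow up to 553 m.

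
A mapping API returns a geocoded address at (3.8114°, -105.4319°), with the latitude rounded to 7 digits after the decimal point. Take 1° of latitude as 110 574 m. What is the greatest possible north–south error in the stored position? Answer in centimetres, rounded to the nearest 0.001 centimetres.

0.553 centimetres

Rounding to 7 decimal places leaves the latitude within ±5e-08° of the true value.
North–south distance: 5e-08° × 110574 m/° = 0.0055287 m.
That is 0.0055287 m = 0.55287 cm.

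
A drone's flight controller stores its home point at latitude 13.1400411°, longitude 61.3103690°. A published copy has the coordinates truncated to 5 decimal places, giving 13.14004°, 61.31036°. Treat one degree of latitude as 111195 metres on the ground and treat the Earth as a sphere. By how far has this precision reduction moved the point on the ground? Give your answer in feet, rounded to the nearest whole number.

3 feet

The latitude changed by +0.0000011° and the longitude by +0.0000090°.
N–S: 0.0000011° × 111195 m/° = 0.122314 m.
E–W at 13.14°: 0.0000090° × 111195 × cos 13.14° = 0.0000090 × 111195 × 0.9738 ≈ 0.974553 m.
Hypotenuse of the two orthogonal shifts: √(0.122314² + 0.974553²) = 0.982198 m.
Converting: 0.982198 m × 3.2808 ft/m ≈ 3.2224 ft.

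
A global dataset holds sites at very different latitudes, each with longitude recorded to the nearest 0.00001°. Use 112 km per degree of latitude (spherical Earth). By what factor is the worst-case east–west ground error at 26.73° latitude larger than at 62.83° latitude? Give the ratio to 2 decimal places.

1.96

Rounding to 5 decimal places leaves the longitude within ±5e-06° of the true value.
At 26.73°: 5e-06° × 112000 × cos 26.73° = 5e-06 × 112000 × 0.8931 ≈ 0.50016 m.
At 62.83°: 5e-06° × 112000 × cos 62.83° = 5e-06 × 112000 × 0.4566 ≈ 0.25571 m.
Ratio: 0.50016 / 0.25571 = cos 26.73° / cos 62.83° ≈ 1.9559.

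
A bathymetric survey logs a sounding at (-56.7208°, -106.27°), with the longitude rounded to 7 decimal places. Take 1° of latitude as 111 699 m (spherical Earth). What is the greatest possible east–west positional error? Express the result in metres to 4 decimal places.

Rounding to 7 decimal places leaves the longitude within ±5e-08° of the true value.
At latitude 56.7208° a degree of longitude spans 111699 m × cos 56.7208° = 111699 × 0.5487 ≈ 61291.4 m.
So at most 5e-08° × 61291.4 ≈ 0.00306457 m east–west.

0.0031 metres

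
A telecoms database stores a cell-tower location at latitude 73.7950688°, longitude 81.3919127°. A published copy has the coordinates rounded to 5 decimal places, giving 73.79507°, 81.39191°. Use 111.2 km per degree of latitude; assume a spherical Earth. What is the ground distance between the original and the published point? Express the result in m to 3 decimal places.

Δlat = 73.7950688 − 73.79507 = -0.0000012°; Δlon = 81.3919127 − 81.39191 = +0.0000027°.
N–S: -0.0000012° × 111200 m/° = -0.13344 m.
E–W at 73.7951°: 0.0000027° × 111200 × cos 73.7951° = 0.0000027 × 111200 × 0.2791 ≈ 0.0837891 m.
Distance: √(0.13344² + 0.0837891²) ≈ 0.157565 m.

0.158 m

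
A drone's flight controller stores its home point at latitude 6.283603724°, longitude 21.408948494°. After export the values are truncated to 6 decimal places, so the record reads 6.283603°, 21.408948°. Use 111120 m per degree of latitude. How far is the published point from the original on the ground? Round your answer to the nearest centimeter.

10 centimeters

The latitude changed by +0.000000724° and the longitude by +0.000000494°.
North–south shift: 0.000000724 × 111120 = 0.0804509 m.
East–west at this latitude: 0.000000494° × 111120 × cos 6.2836° ≈ 0.000000494 × 110452 = 0.0545635 m.
Distance: √(0.0804509² + 0.0545635²) ≈ 0.0972086 m.
That is 0.0972086 m = 9.7209 cm.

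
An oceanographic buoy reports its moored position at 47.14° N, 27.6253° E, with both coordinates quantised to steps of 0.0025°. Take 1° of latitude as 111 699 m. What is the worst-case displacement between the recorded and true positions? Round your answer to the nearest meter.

169 meters

With a 0.0025° grid the true value lies within half a step, ±0.0025°/2 = ±0.00125°, of the stored one.
Latitude error → 0.00125 × 111699 = 139.624 m along the meridian.
Longitude error → 0.00125 × 111699 × cos 47.14° = 0.00125 × 111699 × 0.6802 ≈ 94.9734 m.
The two errors are perpendicular, so the maximum displacement is √(139.624² + 94.9734²) ≈ 168.863 m.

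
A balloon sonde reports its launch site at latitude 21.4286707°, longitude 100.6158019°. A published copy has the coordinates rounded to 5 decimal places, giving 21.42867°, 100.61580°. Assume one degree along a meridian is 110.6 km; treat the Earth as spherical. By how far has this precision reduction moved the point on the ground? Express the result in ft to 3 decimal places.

The latitude changed by +0.0000007° and the longitude by +0.0000019°.
N–S: 0.0000007° × 110600 m/° = 0.07742 m.
E–W at 21.4287°: 0.0000019° × 110600 × cos 21.4287° = 0.0000019 × 110600 × 0.9309 ≈ 0.195614 m.
Combined displacement = (0.07742² + 0.195614²)^½ ≈ 0.210377 m.
Converting: 0.210377 m × 3.2808 ft/m ≈ 0.69021 ft.

0.690 ft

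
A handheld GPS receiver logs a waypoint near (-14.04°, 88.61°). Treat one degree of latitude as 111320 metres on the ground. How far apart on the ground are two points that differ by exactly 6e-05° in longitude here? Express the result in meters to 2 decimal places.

6.48 meters

At 14.04° a degree of longitude is 111320 × cos 14.04° ≈ 107994 m, so 6e-05° corresponds to 6.47967 m.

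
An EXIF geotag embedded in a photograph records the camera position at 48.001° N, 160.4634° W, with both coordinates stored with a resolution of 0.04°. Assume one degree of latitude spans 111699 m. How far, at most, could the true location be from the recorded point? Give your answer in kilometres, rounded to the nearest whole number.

3 kilometres

With a 0.04° grid the true value lies within half a step, ±0.04°/2 = ±0.02°, of the stored one.
N–S: 0.02° × 111699 m/° = 2233.98 m.
Longitude error → 0.02 × 111699 × cos 48.001° = 0.02 × 111699 × 0.6691 ≈ 1494.8 m.
Worst case both components are at the extreme and orthogonal: √(2233.98² + 1494.8²) ≈ 2687.95 m.
That is 2687.95 m = 2.688 km.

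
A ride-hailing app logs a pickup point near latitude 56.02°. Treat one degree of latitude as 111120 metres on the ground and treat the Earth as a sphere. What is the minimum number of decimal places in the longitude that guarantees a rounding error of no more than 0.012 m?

7 decimal places

At 56.02° one degree of longitude covers 111120 × cos 56.02° ≈ 111120 × 0.5589 ≈ 62105.4 m.
Rounding to N decimal places gives at most 0.5 × 10⁻ᴺ degrees of error, i.e. 0.5 × 10⁻ᴺ × 62105.4 m.
Setting 31052.7 × 10⁻ᴺ ≤ 0.012 gives 10ᴺ ≥ 2.588e+06, i.e. N ≥ 6.41.
N = 6 would give 0.0311 m (too coarse); N = 7 gives 0.00311 m ≤ 0.012 m.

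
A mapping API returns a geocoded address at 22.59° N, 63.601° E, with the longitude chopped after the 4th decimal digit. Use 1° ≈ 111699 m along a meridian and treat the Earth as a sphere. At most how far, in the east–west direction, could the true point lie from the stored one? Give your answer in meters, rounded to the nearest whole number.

Truncating at 4 decimal places can drop up to a full unit in the last place, so the longitude may be off by as much as 0.0001°.
One degree of longitude at 22.59° is 111699 × cos 22.59° ≈ 111699 × 0.9233 = 103129 m.
So at most 0.0001° × 103129 ≈ 10.3129 m east–west.

10 meters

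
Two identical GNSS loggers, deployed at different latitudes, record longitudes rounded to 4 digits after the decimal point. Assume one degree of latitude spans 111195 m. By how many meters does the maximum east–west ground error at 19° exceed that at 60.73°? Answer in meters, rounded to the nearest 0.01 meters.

2.54 meters

Rounding to 4 decimal places leaves the longitude within ±5e-05° of the true value.
At 19°: 5e-05° × 111195 × cos 19° = 5e-05 × 111195 × 0.9455 ≈ 5.2568 m.
At 60.73°: 5e-05° × 111195 × cos 60.73° = 5e-05 × 111195 × 0.4889 ≈ 2.7183 m.
So the lower-latitude error exceeds the higher by 5.2568 − 2.7183 = 2.5385 m.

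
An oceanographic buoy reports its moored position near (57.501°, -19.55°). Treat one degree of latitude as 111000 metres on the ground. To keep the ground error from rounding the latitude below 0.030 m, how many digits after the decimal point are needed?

One degree of latitude covers 111000 m.
N decimal places → at most half a unit in the last place, 0.5 × 10⁻ᴺ° = 111000/2 × 10⁻ᴺ m.
Setting 55500 × 10⁻ᴺ ≤ 0.030 gives 10ᴺ ≥ 1.85e+06, i.e. N ≥ 6.27.
N = 6 would give 0.0555 m (too coarse); N = 7 gives 0.00555 m ≤ 0.030 m.

7 decimal places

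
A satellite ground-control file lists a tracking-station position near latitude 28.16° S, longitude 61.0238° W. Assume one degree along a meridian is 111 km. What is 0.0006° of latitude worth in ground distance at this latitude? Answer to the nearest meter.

Along a meridian 0.0006° is 0.0006 × 111000 = 66.6 m.

67 meters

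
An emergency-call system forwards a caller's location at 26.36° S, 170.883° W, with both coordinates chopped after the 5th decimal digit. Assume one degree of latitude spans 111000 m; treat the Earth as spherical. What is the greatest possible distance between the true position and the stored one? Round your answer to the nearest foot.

5 feet

Truncating at 5 decimal places can drop up to a full unit in the last place, so each coordinate may be off by as much as 1e-05°.
N–S: 1e-05° × 111000 m/° = 1.11 m.
E–W at 26.36°: 1e-05° × 111000 × cos 26.36° = 1e-05 × 111000 × 0.8960 ≈ 0.994584 m.
The two errors are perpendicular, so the maximum displacement is √(1.11² + 0.994584²) ≈ 1.4904 m.
In feet: 1.4904 m ÷ 0.3048 ≈ 4.8898 ft.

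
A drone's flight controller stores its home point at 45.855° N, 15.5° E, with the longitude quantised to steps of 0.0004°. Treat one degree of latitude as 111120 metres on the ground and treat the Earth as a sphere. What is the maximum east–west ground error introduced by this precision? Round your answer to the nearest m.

With a 0.0004° grid the true value lies within half a step, ±0.0004°/2 = ±0.0002°, of the stored one.
Parallels shrink by cos φ, so at 45.855° a degree of longitude is 111120 × 0.6965 ≈ 77392.5 m.
East–west error: 0.0002° × 77392.5 m/° ≈ 15.4785 m.

15 m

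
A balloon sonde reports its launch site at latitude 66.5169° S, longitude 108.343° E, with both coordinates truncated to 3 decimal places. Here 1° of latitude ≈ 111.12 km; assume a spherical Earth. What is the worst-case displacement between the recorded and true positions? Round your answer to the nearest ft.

Truncating at 3 decimal places can drop up to a full unit in the last place, so each coordinate may be off by as much as 0.001°.
Latitude error → 0.001 × 111120 = 111.12 m along the meridian.
E–W at 66.5169°: 0.001° × 111120 × cos 66.5169° = 0.001 × 111120 × 0.3985 ≈ 44.2789 m.
Worst case both components are at the extreme and orthogonal: √(111.12² + 44.2789²) ≈ 119.617 m.
Converting: 119.617 m × 3.2808 ft/m ≈ 392.44 ft.

392 ft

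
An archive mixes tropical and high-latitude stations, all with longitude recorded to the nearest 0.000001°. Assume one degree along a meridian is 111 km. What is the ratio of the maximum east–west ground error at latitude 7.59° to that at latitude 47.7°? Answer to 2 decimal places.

Rounding to 6 decimal places leaves the longitude within ±5e-07° of the true value.
At 7.59°: 5e-07° × 111000 × cos 7.59° = 5e-07 × 111000 × 0.9912 ≈ 0.055014 m.
At 47.7°: 5e-07° × 111000 × cos 47.7° = 5e-07 × 111000 × 0.6730 ≈ 0.037352 m.
Ratio: 0.055014 / 0.037352 = cos 7.59° / cos 47.7° ≈ 1.4728.

1.47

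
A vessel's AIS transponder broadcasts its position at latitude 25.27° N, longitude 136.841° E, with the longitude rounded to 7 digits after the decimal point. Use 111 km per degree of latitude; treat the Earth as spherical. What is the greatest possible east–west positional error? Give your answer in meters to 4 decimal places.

0.0050 meters

Rounding to 7 decimal places leaves the longitude within ±5e-08° of the true value.
Parallels shrink by cos φ, so at 25.27° a degree of longitude is 111000 × 0.9043 ≈ 100378 m.
East–west error: 5e-08° × 100378 m/° ≈ 0.0050189 m.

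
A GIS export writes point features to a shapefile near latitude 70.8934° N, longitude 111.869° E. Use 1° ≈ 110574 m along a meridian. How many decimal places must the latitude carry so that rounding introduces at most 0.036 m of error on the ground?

7 decimal places

One degree of latitude covers 110574 m.
Rounding to N decimal places gives at most 0.5 × 10⁻ᴺ degrees of error, i.e. 0.5 × 10⁻ᴺ × 110574 m.
Setting 55287 × 10⁻ᴺ ≤ 0.036 gives 10ᴺ ≥ 1.536e+06, i.e. N ≥ 6.19.
N = 6 would give 0.0553 m (too coarse); N = 7 gives 0.00553 m ≤ 0.036 m.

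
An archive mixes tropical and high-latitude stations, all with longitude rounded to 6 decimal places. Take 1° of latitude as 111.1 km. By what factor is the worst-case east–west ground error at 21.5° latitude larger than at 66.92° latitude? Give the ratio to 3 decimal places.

Rounding to 6 decimal places leaves the longitude within ±5e-07° of the true value.
Error at 21.5° = 5e-07° × 111100 × cos 21.5° ≈ 0.05555 × 0.9304 = 0.051685 m.
At 66.92°: 5e-07° × 111100 × cos 66.92° = 5e-07 × 111100 × 0.3920 ≈ 0.021776 m.
The ratio reduces to cos 21.5° / cos 66.92° = 0.9304/0.3920 ≈ 2.3734.

2.373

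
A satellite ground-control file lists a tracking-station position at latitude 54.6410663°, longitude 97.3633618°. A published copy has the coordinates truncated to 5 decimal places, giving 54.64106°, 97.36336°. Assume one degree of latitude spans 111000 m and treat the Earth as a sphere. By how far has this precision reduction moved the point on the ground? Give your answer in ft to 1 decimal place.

Δlat = 54.6410663 − 54.64106 = +0.0000063°; Δlon = 97.3633618 − 97.36336 = +0.0000018°.
North–south shift: 0.0000063 × 111000 = 0.6993 m.
E–W at 54.6411°: 0.0000018° × 111000 × cos 54.6411° = 0.0000018 × 111000 × 0.5787 ≈ 0.115624 m.
Distance: √(0.6993² + 0.115624²) ≈ 0.708794 m.
Converting: 0.708794 m × 3.2808 ft/m ≈ 2.3254 ft.

2.3 ft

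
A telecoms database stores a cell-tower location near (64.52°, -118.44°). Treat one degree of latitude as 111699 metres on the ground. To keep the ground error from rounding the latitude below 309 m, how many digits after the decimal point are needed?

One degree of latitude covers 111699 m.
N decimal places → at most half a unit in the last place, 0.5 × 10⁻ᴺ° = 111699/2 × 10⁻ᴺ m.
Need 0.5 × 111699 × 10⁻ᴺ ≤ 309 → 10⁻ᴺ ≤ 5.533e-03, so N ≥ 2.26.
So 3 decimal places suffice (55.8 m); 2 would allow up to 558 m.

3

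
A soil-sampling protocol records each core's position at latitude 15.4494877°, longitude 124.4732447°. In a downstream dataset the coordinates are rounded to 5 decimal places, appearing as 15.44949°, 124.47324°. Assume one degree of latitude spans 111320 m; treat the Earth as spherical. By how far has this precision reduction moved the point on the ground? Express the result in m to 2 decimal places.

0.57 m

The latitude changed by -0.0000023° and the longitude by +0.0000047°.
North–south shift: -0.0000023 × 111320 = -0.256036 m.
East–west at this latitude: 0.0000047° × 111320 × cos 15.4495° ≈ 0.0000047 × 107298 = 0.504298 m.
Distance: √(0.256036² + 0.504298²) ≈ 0.565572 m.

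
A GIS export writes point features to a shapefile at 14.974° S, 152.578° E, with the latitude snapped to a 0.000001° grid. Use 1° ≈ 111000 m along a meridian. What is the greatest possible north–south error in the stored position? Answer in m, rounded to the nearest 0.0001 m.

0.0555 m

With a 0.000001° grid the true value lies within half a step, ±0.000001°/2 = ±5e-07°, of the stored one.
North–south distance: 5e-07° × 111000 m/° = 0.0555 m.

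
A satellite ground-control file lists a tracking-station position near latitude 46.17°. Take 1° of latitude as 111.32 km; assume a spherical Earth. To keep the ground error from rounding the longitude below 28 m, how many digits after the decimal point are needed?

4

At 46.17° one degree of longitude covers 111320 × cos 46.17° ≈ 111320 × 0.6925 ≈ 77091.4 m.
Rounding to N decimal places gives at most 0.5 × 10⁻ᴺ degrees of error, i.e. 0.5 × 10⁻ᴺ × 77091.4 m.
Need 0.5 × 77091.4 × 10⁻ᴺ ≤ 28 → 10⁻ᴺ ≤ 7.264e-04, so N ≥ 3.14.
N = 3 would give 38.5 m (too coarse); N = 4 gives 3.85 m ≤ 28 m.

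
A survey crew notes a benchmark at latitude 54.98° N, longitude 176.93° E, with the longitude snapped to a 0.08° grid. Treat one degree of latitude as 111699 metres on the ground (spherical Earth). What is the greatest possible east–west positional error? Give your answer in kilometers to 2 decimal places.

2.56 kilometers

With a 0.08° grid the true value lies within half a step, ±0.08°/2 = ±0.04°, of the stored one.
One degree of longitude at 54.98° is 111699 × cos 54.98° ≈ 111699 × 0.5739 = 64099.8 m.
East–west error: 0.04° × 64099.8 m/° ≈ 2563.99 m.
That is 2563.99 m = 2.564 km.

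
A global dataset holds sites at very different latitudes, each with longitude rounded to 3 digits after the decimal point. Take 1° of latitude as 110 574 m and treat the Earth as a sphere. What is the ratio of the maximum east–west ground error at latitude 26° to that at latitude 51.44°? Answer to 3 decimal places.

Rounding to 3 decimal places leaves the longitude within ±0.0005° of the true value.
At 26°: 0.0005° × 110574 × cos 26° = 0.0005 × 110574 × 0.8988 ≈ 49.692 m.
Error at 51.44° = 0.0005° × 110574 × cos 51.44° ≈ 55.287 × 0.6233 = 34.462 m.
Ratio: 49.692 / 34.462 = cos 26° / cos 51.44° ≈ 1.4419.

1.442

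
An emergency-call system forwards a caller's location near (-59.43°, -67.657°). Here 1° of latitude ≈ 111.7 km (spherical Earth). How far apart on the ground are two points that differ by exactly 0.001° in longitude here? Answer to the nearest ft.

At 59.43° a degree of longitude is 111700 × cos 59.43° ≈ 56809.6 m, so 0.001° corresponds to 56.8096 m.
Converting: 56.8096 m × 3.2808 ft/m ≈ 186.38 ft.

186 ft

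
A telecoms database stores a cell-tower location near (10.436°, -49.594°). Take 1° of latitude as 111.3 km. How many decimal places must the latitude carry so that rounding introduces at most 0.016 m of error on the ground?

One degree of latitude covers 111300 m.
Rounding to N decimal places gives at most 0.5 × 10⁻ᴺ degrees of error, i.e. 0.5 × 10⁻ᴺ × 111300 m.
Setting 55650 × 10⁻ᴺ ≤ 0.016 gives 10ᴺ ≥ 3.478e+06, i.e. N ≥ 6.54.
So 7 decimal places suffice (0.00556 m); 6 would allow up to 0.0556 m.

7 decimal places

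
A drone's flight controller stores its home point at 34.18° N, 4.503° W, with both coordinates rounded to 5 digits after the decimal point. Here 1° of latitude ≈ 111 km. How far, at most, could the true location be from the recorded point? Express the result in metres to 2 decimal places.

Rounding to 5 decimal places leaves each coordinate within ±5e-06° of the true value.
Latitude error → 5e-06 × 111000 = 0.555 m along the meridian.
Longitude error → 5e-06 × 111000 × cos 34.18° = 5e-06 × 111000 × 0.8273 ≈ 0.459139 m.
The two errors are perpendicular, so the maximum displacement is √(0.555² + 0.459139²) ≈ 0.720301 m.

0.72 metres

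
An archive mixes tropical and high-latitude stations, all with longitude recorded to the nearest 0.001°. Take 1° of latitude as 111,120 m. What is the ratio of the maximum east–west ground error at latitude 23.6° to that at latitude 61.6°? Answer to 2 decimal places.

1.93

Rounding to 3 decimal places leaves the longitude within ±0.0005° of the true value.
Error at 23.6° = 0.0005° × 111120 × cos 23.6° ≈ 55.56 × 0.9164 = 50.913 m.
Error at 61.6° = 0.0005° × 111120 × cos 61.6° ≈ 55.56 × 0.4756 = 26.426 m.
The ratio reduces to cos 23.6° / cos 61.6° = 0.9164/0.4756 ≈ 1.9267.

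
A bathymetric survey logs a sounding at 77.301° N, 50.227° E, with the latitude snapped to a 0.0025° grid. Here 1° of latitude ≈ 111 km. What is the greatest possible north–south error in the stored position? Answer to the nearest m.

139 m

With a 0.0025° grid the true value lies within half a step, ±0.0025°/2 = ±0.00125°, of the stored one.
Along the meridian that is 0.00125° × 111000 m/° = 138.75 m.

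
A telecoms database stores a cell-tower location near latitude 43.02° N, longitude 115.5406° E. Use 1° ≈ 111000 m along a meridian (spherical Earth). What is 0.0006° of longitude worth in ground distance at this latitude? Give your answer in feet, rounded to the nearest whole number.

One degree of longitude here spans 111000 × cos 43.02° = 111000 × 0.7311 ≈ 81153.8 m; 0.0006° of that is 48.6923 m.
Converting: 48.6923 m × 3.2808 ft/m ≈ 159.75 ft.

160 feet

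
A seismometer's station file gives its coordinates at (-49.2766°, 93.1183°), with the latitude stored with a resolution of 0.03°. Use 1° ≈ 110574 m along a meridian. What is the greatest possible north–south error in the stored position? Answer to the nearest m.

1659 m

With a 0.03° grid the true value lies within half a step, ±0.03°/2 = ±0.015°, of the stored one.
North–south distance: 0.015° × 110574 m/° = 1658.61 m.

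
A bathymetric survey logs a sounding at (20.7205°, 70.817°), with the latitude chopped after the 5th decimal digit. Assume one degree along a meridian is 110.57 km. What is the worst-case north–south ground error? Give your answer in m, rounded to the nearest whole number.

1 m

Truncating at 5 decimal places can drop up to a full unit in the last place, so the latitude may be off by as much as 1e-05°.
So the N–S error is at most 1e-05 × 110570 = 1.1057 m.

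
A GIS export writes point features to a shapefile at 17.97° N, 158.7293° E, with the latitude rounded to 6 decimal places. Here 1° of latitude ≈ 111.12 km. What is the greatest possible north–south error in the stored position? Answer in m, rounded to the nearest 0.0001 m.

Rounding to 6 decimal places leaves the latitude within ±5e-07° of the true value.
Along the meridian that is 5e-07° × 111120 m/° = 0.05556 m.

0.0556 m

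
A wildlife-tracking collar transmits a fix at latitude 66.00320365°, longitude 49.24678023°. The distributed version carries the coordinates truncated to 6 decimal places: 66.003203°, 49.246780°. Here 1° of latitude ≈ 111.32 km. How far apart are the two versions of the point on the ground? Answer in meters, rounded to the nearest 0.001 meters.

0.073 meters

Δlat = 66.00320365 − 66.003203 = +0.00000065°; Δlon = 49.24678023 − 49.246780 = +0.00000023°.
N–S: 0.00000065° × 111320 m/° = 0.072358 m.
E–W at 66.0032°: 0.00000023° × 111320 × cos 66.0032° = 0.00000023 × 111320 × 0.4067 ≈ 0.0104126 m.
Combined displacement = (0.072358² + 0.0104126²)^½ ≈ 0.0731034 m.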